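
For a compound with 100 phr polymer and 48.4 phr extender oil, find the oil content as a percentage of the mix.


Oil % = oil / (100 + oil) * 100
= 48.4 / (100 + 48.4) * 100
= 48.4 / 148.4 * 100
= 32.61%

32.61%


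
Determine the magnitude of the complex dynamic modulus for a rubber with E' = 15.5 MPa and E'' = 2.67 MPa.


|E*| = sqrt(E'^2 + E''^2)
= sqrt(15.5^2 + 2.67^2)
= sqrt(240.2500 + 7.1289)
= 15.728 MPa

15.728 MPa


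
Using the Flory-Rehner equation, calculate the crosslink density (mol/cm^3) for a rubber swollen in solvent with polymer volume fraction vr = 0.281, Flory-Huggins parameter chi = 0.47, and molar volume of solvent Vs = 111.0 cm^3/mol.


ln(1 - vr) = ln(1 - 0.281) = -0.3299
Numerator = -((-0.3299) + 0.281 + 0.47 * 0.281^2) = 0.0118
Denominator = 111.0 * (0.281^(1/3) - 0.281/2) = 57.1085
nu = 0.0118 / 57.1085 = 2.0631e-04 mol/cm^3

2.0631e-04 mol/cm^3


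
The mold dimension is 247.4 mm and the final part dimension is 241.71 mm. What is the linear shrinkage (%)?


Shrinkage = (mold - part) / mold * 100
= (247.4 - 241.71) / 247.4 * 100
= 5.69 / 247.4 * 100
= 2.3%

2.3%


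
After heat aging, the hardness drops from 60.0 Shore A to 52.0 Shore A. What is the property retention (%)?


Retention = aged / original * 100
= 52.0 / 60.0 * 100
= 86.7%

86.7%


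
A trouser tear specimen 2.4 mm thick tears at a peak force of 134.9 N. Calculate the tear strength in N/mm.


Tear strength = force / thickness
= 134.9 / 2.4
= 56.21 N/mm

56.21 N/mm


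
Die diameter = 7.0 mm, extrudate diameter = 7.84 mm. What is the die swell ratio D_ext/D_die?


Die swell ratio = D_extrudate / D_die
= 7.84 / 7.0
= 1.12

Die swell = 1.12


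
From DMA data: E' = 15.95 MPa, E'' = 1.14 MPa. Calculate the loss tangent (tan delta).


tan delta = E'' / E'
= 1.14 / 15.95
= 0.0715

tan delta = 0.0715


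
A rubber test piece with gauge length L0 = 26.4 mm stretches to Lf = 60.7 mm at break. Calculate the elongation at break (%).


Elongation = (Lf - L0) / L0 * 100
= (60.7 - 26.4) / 26.4 * 100
= 34.3 / 26.4 * 100
= 129.9%

129.9%


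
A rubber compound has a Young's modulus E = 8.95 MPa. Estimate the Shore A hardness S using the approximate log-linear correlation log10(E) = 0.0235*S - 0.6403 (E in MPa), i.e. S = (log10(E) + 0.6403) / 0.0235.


log10(E) = 0.0235*S - 0.6403  =>  S = (log10(E) + 0.6403) / 0.0235
log10(8.95) = 0.951823
S = (0.951823 + 0.6403) / 0.0235 = 1.592123 / 0.0235
S = 67.7

Shore A = 67.7


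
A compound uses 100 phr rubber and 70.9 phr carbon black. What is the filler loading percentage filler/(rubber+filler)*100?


Filler % = filler / (rubber + filler) * 100
= 70.9 / (100 + 70.9) * 100
= 70.9 / 170.9 * 100
= 41.49%

41.49%


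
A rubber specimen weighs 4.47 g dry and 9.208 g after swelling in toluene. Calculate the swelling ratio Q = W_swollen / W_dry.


Q = W_swollen / W_dry
Q = 9.208 / 4.47
Q = 2.06

Q = 2.06


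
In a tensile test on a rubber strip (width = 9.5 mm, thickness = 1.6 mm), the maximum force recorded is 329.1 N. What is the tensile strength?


Area = width * thickness = 9.5 * 1.6 = 15.2 mm^2
TS = force / area = 329.1 / 15.2 = 21.65 MPa

21.65 MPa


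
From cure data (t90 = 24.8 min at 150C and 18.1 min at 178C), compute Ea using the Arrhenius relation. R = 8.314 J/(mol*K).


T1 = 423.15 K, T2 = 451.15 K
1/T1 - 1/T2 = 1.4667e-04
ln(t1/t2) = ln(24.8/18.1) = 0.3149
Ea = 8.314 * 0.3149 / 1.4667e-04 = 17851.8691 J/mol
Ea = 17.85 kJ/mol

17.85 kJ/mol


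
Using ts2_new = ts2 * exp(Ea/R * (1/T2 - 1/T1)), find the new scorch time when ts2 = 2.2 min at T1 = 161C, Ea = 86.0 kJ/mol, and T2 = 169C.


Convert temperatures: T1 = 161 + 273.15 = 434.15 K, T2 = 169 + 273.15 = 442.15 K
ts2_new = 2.2 * exp(86000 / 8.314 * (1/442.15 - 1/434.15))
1/T2 - 1/T1 = -4.1675e-05
ts2_new = 1.43 min

1.43 min


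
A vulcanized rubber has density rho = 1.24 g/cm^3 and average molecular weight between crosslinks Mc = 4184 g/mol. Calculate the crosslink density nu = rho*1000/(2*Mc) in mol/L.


nu = rho * 1000 / (2 * Mc)
nu = 1.24 * 1000 / (2 * 4184)
nu = 1240.0 / 8368
nu = 0.1482 mol/L

0.1482 mol/L


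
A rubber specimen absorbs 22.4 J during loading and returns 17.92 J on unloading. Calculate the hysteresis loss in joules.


Hysteresis loss = loading - unloading
= 22.4 - 17.92
= 4.48 J

4.48 J


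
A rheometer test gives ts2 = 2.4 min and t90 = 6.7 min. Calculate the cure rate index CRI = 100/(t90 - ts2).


CRI = 100 / (t90 - ts2)
= 100 / (6.7 - 2.4)
= 100 / 4.3
= 23.26 min^-1

23.26 min^-1


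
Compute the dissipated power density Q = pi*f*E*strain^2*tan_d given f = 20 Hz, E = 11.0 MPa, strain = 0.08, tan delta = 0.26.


Q = pi * f * E * strain^2 * tan_d
= pi * 20 * 11.0 * 0.08^2 * 0.26
= pi * 20 * 11.0 * 0.0064 * 0.26
= 1.1501

Q = 1.1501


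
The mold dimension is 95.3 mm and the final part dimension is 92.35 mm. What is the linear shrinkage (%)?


Shrinkage = (mold - part) / mold * 100
= (95.3 - 92.35) / 95.3 * 100
= 2.95 / 95.3 * 100
= 3.1%

3.1%


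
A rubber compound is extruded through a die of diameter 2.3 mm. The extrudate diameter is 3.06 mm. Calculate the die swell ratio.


Die swell ratio = D_extrudate / D_die
= 3.06 / 2.3
= 1.33

Die swell = 1.33


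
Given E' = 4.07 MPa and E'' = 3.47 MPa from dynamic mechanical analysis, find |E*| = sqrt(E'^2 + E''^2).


|E*| = sqrt(E'^2 + E''^2)
= sqrt(4.07^2 + 3.47^2)
= sqrt(16.5649 + 12.0409)
= 5.348 MPa

5.348 MPa


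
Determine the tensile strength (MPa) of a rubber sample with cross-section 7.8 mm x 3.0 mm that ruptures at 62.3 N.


Area = width * thickness = 7.8 * 3.0 = 23.4 mm^2
TS = force / area = 62.3 / 23.4 = 2.66 MPa

2.66 MPa


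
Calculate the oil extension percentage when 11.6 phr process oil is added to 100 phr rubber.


Oil % = oil / (100 + oil) * 100
= 11.6 / (100 + 11.6) * 100
= 11.6 / 111.6 * 100
= 10.39%

10.39%


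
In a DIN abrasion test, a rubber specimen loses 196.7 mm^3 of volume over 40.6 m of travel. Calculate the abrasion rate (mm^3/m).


Rate = volume_loss / distance
= 196.7 / 40.6
= 4.845 mm^3/m

4.845 mm^3/m


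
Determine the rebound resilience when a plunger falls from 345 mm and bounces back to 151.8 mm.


Resilience = h_rebound / h_drop * 100
= 151.8 / 345 * 100
= 44.0%

44.0%


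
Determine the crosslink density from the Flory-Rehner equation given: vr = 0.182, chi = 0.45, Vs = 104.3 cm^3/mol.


ln(1 - vr) = ln(1 - 0.182) = -0.2009
Numerator = -((-0.2009) + 0.182 + 0.45 * 0.182^2) = 0.0040
Denominator = 104.3 * (0.182^(1/3) - 0.182/2) = 49.6160
nu = 0.0040 / 49.6160 = 8.0360e-05 mol/cm^3

8.0360e-05 mol/cm^3


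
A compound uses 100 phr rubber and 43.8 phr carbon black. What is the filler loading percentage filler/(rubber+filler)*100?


Filler % = filler / (rubber + filler) * 100
= 43.8 / (100 + 43.8) * 100
= 43.8 / 143.8 * 100
= 30.46%

30.46%


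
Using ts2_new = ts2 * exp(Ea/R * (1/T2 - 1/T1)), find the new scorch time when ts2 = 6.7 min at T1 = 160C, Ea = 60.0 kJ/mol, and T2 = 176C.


Convert temperatures: T1 = 160 + 273.15 = 433.15 K, T2 = 176 + 273.15 = 449.15 K
ts2_new = 6.7 * exp(60000 / 8.314 * (1/449.15 - 1/433.15))
1/T2 - 1/T1 = -8.2241e-05
ts2_new = 3.7 min

3.7 min


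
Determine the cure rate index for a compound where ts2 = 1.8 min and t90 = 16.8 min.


CRI = 100 / (t90 - ts2)
= 100 / (16.8 - 1.8)
= 100 / 15.0
= 6.67 min^-1

6.67 min^-1


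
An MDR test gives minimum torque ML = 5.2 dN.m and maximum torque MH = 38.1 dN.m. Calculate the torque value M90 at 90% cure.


M90 = ML + 0.9 * (MH - ML)
M90 = 5.2 + 0.9 * (38.1 - 5.2)
M90 = 5.2 + 0.9 * 32.9
M90 = 34.81 dN.m

34.81 dN.m


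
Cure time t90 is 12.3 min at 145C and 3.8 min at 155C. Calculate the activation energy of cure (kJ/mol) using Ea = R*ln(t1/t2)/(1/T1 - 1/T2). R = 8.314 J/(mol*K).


T1 = 418.15 K, T2 = 428.15 K
1/T1 - 1/T2 = 5.5856e-05
ln(t1/t2) = ln(12.3/3.8) = 1.1746
Ea = 8.314 * 1.1746 / 5.5856e-05 = 174834.6059 J/mol
Ea = 174.83 kJ/mol

174.83 kJ/mol


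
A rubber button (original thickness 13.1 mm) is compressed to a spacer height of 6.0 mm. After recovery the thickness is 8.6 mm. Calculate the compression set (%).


CS = (t0 - recovered) / (t0 - ts) * 100
= (13.1 - 8.6) / (13.1 - 6.0) * 100
= 4.5 / 7.1 * 100
= 63.4%

63.4%


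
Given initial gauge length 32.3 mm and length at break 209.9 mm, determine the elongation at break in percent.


Elongation = (Lf - L0) / L0 * 100
= (209.9 - 32.3) / 32.3 * 100
= 177.6 / 32.3 * 100
= 549.8%

549.8%


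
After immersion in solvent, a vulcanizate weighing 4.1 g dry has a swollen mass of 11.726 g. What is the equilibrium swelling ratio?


Q = W_swollen / W_dry
Q = 11.726 / 4.1
Q = 2.86

Q = 2.86


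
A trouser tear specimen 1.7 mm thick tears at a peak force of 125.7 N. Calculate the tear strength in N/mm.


Tear strength = force / thickness
= 125.7 / 1.7
= 73.94 N/mm

73.94 N/mm


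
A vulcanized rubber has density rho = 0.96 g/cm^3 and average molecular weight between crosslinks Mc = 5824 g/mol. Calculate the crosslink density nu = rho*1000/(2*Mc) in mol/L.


nu = rho * 1000 / (2 * Mc)
nu = 0.96 * 1000 / (2 * 5824)
nu = 960.0 / 11648
nu = 0.0824 mol/L

0.0824 mol/L


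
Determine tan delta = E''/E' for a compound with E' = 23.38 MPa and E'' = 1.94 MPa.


tan delta = E'' / E'
= 1.94 / 23.38
= 0.083

tan delta = 0.083


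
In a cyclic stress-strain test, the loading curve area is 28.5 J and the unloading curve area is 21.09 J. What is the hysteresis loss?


Hysteresis loss = loading - unloading
= 28.5 - 21.09
= 7.41 J

7.41 J


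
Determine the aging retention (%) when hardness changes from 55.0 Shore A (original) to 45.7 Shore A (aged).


Retention = aged / original * 100
= 45.7 / 55.0 * 100
= 83.1%

83.1%


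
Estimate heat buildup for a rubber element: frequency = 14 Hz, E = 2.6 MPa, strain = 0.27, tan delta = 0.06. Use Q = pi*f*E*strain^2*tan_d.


Q = pi * f * E * strain^2 * tan_d
= pi * 14 * 2.6 * 0.27^2 * 0.06
= pi * 14 * 2.6 * 0.0729 * 0.06
= 0.5002

Q = 0.5002


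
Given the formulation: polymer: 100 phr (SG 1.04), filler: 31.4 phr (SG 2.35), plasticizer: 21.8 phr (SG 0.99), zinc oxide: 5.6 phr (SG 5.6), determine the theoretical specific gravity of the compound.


Sum of weights = 158.8
Volume contributions:
  polymer: 100/1.04 = 96.1538
  filler: 31.4/2.35 = 13.3617
  plasticizer: 21.8/0.99 = 22.0202
  zinc oxide: 5.6/5.6 = 1.0000
Sum of volumes = 132.5358
SG = 158.8 / 132.5358 = 1.198

SG = 1.198


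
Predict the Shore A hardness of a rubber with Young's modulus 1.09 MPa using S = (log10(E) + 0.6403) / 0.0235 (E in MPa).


log10(E) = 0.0235*S - 0.6403  =>  S = (log10(E) + 0.6403) / 0.0235
log10(1.09) = 0.037426
S = (0.037426 + 0.6403) / 0.0235 = 0.677726 / 0.0235
S = 28.8

Shore A = 28.8


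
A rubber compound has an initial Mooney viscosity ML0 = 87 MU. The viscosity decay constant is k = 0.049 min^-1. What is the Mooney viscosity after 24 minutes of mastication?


ML = ML0 * exp(-k * t)
ML = 87 * exp(-0.049 * 24)
ML = 87 * 0.3085
ML = 26.84 MU

26.84 MU


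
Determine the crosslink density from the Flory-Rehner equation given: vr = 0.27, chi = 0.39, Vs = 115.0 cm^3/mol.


ln(1 - vr) = ln(1 - 0.27) = -0.3147
Numerator = -((-0.3147) + 0.27 + 0.39 * 0.27^2) = 0.0163
Denominator = 115.0 * (0.27^(1/3) - 0.27/2) = 58.8030
nu = 0.0163 / 58.8030 = 2.7685e-04 mol/cm^3

2.7685e-04 mol/cm^3


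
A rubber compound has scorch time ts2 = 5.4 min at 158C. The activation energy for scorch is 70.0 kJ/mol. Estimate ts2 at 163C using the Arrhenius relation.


Convert temperatures: T1 = 158 + 273.15 = 431.15 K, T2 = 163 + 273.15 = 436.15 K
ts2_new = 5.4 * exp(70000 / 8.314 * (1/436.15 - 1/431.15))
1/T2 - 1/T1 = -2.6589e-05
ts2_new = 4.32 min

4.32 min


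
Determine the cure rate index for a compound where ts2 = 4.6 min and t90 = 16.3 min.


CRI = 100 / (t90 - ts2)
= 100 / (16.3 - 4.6)
= 100 / 11.7
= 8.55 min^-1

8.55 min^-1


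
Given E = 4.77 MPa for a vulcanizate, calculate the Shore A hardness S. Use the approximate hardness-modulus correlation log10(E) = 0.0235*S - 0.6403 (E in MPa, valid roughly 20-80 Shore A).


log10(E) = 0.0235*S - 0.6403  =>  S = (log10(E) + 0.6403) / 0.0235
log10(4.77) = 0.678518
S = (0.678518 + 0.6403) / 0.0235 = 1.318818 / 0.0235
S = 56.1

Shore A = 56.1


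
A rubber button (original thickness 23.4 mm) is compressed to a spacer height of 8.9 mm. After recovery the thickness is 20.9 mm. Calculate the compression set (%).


CS = (t0 - recovered) / (t0 - ts) * 100
= (23.4 - 20.9) / (23.4 - 8.9) * 100
= 2.5 / 14.5 * 100
= 17.2%

17.2%


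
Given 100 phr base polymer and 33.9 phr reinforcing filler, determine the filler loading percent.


Filler % = filler / (rubber + filler) * 100
= 33.9 / (100 + 33.9) * 100
= 33.9 / 133.9 * 100
= 25.32%

25.32%


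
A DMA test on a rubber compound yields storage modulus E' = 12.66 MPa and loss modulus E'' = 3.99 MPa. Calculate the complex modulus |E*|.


|E*| = sqrt(E'^2 + E''^2)
= sqrt(12.66^2 + 3.99^2)
= sqrt(160.2756 + 15.9201)
= 13.274 MPa

13.274 MPa


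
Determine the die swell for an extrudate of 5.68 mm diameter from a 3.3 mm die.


Die swell ratio = D_extrudate / D_die
= 5.68 / 3.3
= 1.721

Die swell = 1.721


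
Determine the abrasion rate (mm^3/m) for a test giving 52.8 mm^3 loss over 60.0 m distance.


Rate = volume_loss / distance
= 52.8 / 60.0
= 0.88 mm^3/m

0.88 mm^3/m


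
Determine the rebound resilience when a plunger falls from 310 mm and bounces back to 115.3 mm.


Resilience = h_rebound / h_drop * 100
= 115.3 / 310 * 100
= 37.2%

37.2%


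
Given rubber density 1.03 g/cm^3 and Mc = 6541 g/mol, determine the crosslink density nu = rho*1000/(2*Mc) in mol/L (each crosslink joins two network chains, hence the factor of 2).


nu = rho * 1000 / (2 * Mc)
nu = 1.03 * 1000 / (2 * 6541)
nu = 1030.0 / 13082
nu = 0.0787 mol/L

0.0787 mol/L


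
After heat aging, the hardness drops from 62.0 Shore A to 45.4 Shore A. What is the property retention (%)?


Retention = aged / original * 100
= 45.4 / 62.0 * 100
= 73.2%

73.2%


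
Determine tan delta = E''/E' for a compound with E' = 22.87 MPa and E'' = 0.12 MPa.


tan delta = E'' / E'
= 0.12 / 22.87
= 0.0052

tan delta = 0.0052


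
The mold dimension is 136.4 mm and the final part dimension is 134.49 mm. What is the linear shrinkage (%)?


Shrinkage = (mold - part) / mold * 100
= (136.4 - 134.49) / 136.4 * 100
= 1.91 / 136.4 * 100
= 1.4%

1.4%


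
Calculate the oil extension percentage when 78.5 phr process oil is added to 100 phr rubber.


Oil % = oil / (100 + oil) * 100
= 78.5 / (100 + 78.5) * 100
= 78.5 / 178.5 * 100
= 43.98%

43.98%


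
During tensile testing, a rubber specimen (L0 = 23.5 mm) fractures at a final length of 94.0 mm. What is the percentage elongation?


Elongation = (Lf - L0) / L0 * 100
= (94.0 - 23.5) / 23.5 * 100
= 70.5 / 23.5 * 100
= 300.0%

300.0%


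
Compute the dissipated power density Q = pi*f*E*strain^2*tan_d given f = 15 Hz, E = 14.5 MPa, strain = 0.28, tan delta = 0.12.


Q = pi * f * E * strain^2 * tan_d
= pi * 15 * 14.5 * 0.28^2 * 0.12
= pi * 15 * 14.5 * 0.0784 * 0.12
= 6.4285

Q = 6.4285


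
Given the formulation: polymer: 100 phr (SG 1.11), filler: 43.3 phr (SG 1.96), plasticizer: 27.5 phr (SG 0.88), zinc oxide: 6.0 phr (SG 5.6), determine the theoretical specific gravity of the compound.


Sum of weights = 176.8
Volume contributions:
  polymer: 100/1.11 = 90.0901
  filler: 43.3/1.96 = 22.0918
  plasticizer: 27.5/0.88 = 31.2500
  zinc oxide: 6.0/5.6 = 1.0714
Sum of volumes = 144.5034
SG = 176.8 / 144.5034 = 1.224

SG = 1.224


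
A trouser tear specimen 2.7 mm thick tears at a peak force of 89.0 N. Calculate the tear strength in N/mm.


Tear strength = force / thickness
= 89.0 / 2.7
= 32.96 N/mm

32.96 N/mm


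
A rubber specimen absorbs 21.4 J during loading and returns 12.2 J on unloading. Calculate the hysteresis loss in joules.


Hysteresis loss = loading - unloading
= 21.4 - 12.2
= 9.2 J

9.2 J


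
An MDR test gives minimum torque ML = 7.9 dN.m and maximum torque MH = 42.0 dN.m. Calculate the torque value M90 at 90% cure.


M90 = ML + 0.9 * (MH - ML)
M90 = 7.9 + 0.9 * (42.0 - 7.9)
M90 = 7.9 + 0.9 * 34.1
M90 = 38.59 dN.m

38.59 dN.m


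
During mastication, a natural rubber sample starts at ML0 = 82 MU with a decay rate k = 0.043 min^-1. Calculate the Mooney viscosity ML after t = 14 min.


ML = ML0 * exp(-k * t)
ML = 82 * exp(-0.043 * 14)
ML = 82 * 0.5477
ML = 44.91 MU

44.91 MU


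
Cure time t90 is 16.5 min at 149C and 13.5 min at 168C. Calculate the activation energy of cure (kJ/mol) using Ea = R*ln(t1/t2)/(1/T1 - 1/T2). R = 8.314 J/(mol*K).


T1 = 422.15 K, T2 = 441.15 K
1/T1 - 1/T2 = 1.0202e-04
ln(t1/t2) = ln(16.5/13.5) = 0.2007
Ea = 8.314 * 0.2007 / 1.0202e-04 = 16352.8500 J/mol
Ea = 16.35 kJ/mol

16.35 kJ/mol


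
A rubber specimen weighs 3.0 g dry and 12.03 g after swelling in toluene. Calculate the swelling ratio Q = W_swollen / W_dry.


Q = W_swollen / W_dry
Q = 12.03 / 3.0
Q = 4.01

Q = 4.01


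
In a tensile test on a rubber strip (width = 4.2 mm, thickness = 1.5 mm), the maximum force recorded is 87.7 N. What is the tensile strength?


Area = width * thickness = 4.2 * 1.5 = 6.3 mm^2
TS = force / area = 87.7 / 6.3 = 13.92 MPa

13.92 MPa


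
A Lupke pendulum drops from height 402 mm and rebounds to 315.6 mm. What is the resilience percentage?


Resilience = h_rebound / h_drop * 100
= 315.6 / 402 * 100
= 78.5%

78.5%


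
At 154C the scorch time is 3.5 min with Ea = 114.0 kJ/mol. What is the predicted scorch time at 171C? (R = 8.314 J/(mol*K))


Convert temperatures: T1 = 154 + 273.15 = 427.15 K, T2 = 171 + 273.15 = 444.15 K
ts2_new = 3.5 * exp(114000 / 8.314 * (1/444.15 - 1/427.15))
1/T2 - 1/T1 = -8.9606e-05
ts2_new = 1.02 min

1.02 min


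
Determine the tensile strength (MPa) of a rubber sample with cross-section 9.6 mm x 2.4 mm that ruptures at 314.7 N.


Area = width * thickness = 9.6 * 2.4 = 23.04 mm^2
TS = force / area = 314.7 / 23.04 = 13.66 MPa

13.66 MPa


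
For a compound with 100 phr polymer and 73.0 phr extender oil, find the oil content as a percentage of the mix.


Oil % = oil / (100 + oil) * 100
= 73.0 / (100 + 73.0) * 100
= 73.0 / 173.0 * 100
= 42.2%

42.2%


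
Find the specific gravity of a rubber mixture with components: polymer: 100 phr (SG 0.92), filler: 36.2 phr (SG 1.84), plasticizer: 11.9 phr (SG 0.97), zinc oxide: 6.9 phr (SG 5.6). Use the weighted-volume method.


Sum of weights = 155.0
Volume contributions:
  polymer: 100/0.92 = 108.6957
  filler: 36.2/1.84 = 19.6739
  plasticizer: 11.9/0.97 = 12.2680
  zinc oxide: 6.9/5.6 = 1.2321
Sum of volumes = 141.8697
SG = 155.0 / 141.8697 = 1.093

SG = 1.093


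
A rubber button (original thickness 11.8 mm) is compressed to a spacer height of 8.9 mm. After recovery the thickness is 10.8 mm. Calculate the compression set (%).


CS = (t0 - recovered) / (t0 - ts) * 100
= (11.8 - 10.8) / (11.8 - 8.9) * 100
= 1.0 / 2.9 * 100
= 34.5%

34.5%


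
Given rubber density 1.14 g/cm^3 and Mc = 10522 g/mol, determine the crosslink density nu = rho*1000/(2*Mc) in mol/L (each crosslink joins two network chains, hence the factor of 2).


nu = rho * 1000 / (2 * Mc)
nu = 1.14 * 1000 / (2 * 10522)
nu = 1140.0 / 21044
nu = 0.0542 mol/L

0.0542 mol/L


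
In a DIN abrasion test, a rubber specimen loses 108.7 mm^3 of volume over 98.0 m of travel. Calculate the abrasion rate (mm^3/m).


Rate = volume_loss / distance
= 108.7 / 98.0
= 1.109 mm^3/m

1.109 mm^3/m


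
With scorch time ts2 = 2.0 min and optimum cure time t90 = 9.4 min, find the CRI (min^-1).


CRI = 100 / (t90 - ts2)
= 100 / (9.4 - 2.0)
= 100 / 7.4
= 13.51 min^-1

13.51 min^-1


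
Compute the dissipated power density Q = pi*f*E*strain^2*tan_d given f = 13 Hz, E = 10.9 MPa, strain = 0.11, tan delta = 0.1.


Q = pi * f * E * strain^2 * tan_d
= pi * 13 * 10.9 * 0.11^2 * 0.1
= pi * 13 * 10.9 * 0.0121 * 0.1
= 0.5386

Q = 0.5386


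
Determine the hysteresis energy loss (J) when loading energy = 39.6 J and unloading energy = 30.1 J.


Hysteresis loss = loading - unloading
= 39.6 - 30.1
= 9.5 J

9.5 J


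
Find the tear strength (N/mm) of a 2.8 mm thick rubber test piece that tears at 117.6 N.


Tear strength = force / thickness
= 117.6 / 2.8
= 42.0 N/mm

42.0 N/mm


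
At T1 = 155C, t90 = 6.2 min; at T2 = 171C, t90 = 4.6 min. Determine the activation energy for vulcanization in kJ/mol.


T1 = 428.15 K, T2 = 444.15 K
1/T1 - 1/T2 = 8.4138e-05
ln(t1/t2) = ln(6.2/4.6) = 0.2985
Ea = 8.314 * 0.2985 / 8.4138e-05 = 29495.0941 J/mol
Ea = 29.5 kJ/mol

29.5 kJ/mol


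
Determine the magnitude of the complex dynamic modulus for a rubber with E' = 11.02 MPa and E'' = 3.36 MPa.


|E*| = sqrt(E'^2 + E''^2)
= sqrt(11.02^2 + 3.36^2)
= sqrt(121.4404 + 11.2896)
= 11.521 MPa

11.521 MPa


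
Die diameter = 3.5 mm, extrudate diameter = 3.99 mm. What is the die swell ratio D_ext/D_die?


Die swell ratio = D_extrudate / D_die
= 3.99 / 3.5
= 1.14

Die swell = 1.14


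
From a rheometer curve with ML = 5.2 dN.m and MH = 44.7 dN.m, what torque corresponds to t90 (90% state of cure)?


M90 = ML + 0.9 * (MH - ML)
M90 = 5.2 + 0.9 * (44.7 - 5.2)
M90 = 5.2 + 0.9 * 39.5
M90 = 40.75 dN.m

40.75 dN.m


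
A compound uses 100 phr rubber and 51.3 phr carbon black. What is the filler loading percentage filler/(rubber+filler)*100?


Filler % = filler / (rubber + filler) * 100
= 51.3 / (100 + 51.3) * 100
= 51.3 / 151.3 * 100
= 33.91%

33.91%


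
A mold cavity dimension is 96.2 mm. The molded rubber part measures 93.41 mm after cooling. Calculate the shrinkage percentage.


Shrinkage = (mold - part) / mold * 100
= (96.2 - 93.41) / 96.2 * 100
= 2.79 / 96.2 * 100
= 2.9%

2.9%


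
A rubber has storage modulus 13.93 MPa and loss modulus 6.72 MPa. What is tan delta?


tan delta = E'' / E'
= 6.72 / 13.93
= 0.4824

tan delta = 0.4824


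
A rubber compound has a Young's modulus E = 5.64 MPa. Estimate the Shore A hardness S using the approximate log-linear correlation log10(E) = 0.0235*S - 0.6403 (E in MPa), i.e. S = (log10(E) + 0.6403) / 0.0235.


log10(E) = 0.0235*S - 0.6403  =>  S = (log10(E) + 0.6403) / 0.0235
log10(5.64) = 0.751279
S = (0.751279 + 0.6403) / 0.0235 = 1.391579 / 0.0235
S = 59.2

Shore A = 59.2


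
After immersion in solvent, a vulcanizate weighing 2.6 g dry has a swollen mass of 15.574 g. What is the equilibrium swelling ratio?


Q = W_swollen / W_dry
Q = 15.574 / 2.6
Q = 5.99

Q = 5.99


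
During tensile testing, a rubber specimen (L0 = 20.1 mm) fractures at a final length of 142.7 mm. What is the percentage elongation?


Elongation = (Lf - L0) / L0 * 100
= (142.7 - 20.1) / 20.1 * 100
= 122.6 / 20.1 * 100
= 610.0%

610.0%


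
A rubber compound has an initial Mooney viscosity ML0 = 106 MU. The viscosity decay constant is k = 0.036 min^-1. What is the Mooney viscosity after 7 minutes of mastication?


ML = ML0 * exp(-k * t)
ML = 106 * exp(-0.036 * 7)
ML = 106 * 0.7772
ML = 82.39 MU

82.39 MU


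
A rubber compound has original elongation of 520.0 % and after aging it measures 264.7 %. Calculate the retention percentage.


Retention = aged / original * 100
= 264.7 / 520.0 * 100
= 50.9%

50.9%


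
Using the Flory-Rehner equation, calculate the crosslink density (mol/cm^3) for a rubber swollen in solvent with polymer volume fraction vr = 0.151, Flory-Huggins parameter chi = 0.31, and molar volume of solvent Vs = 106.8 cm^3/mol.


ln(1 - vr) = ln(1 - 0.151) = -0.1637
Numerator = -((-0.1637) + 0.151 + 0.31 * 0.151^2) = 0.0056
Denominator = 106.8 * (0.151^(1/3) - 0.151/2) = 48.8084
nu = 0.0056 / 48.8084 = 1.1530e-04 mol/cm^3

1.1530e-04 mol/cm^3


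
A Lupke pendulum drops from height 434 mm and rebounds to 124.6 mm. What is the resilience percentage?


Resilience = h_rebound / h_drop * 100
= 124.6 / 434 * 100
= 28.7%

28.7%


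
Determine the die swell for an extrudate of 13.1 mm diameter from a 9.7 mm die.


Die swell ratio = D_extrudate / D_die
= 13.1 / 9.7
= 1.351

Die swell = 1.351


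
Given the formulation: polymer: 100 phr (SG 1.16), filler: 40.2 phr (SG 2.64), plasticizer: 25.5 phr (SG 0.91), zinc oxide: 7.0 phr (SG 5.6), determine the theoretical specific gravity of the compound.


Sum of weights = 172.7
Volume contributions:
  polymer: 100/1.16 = 86.2069
  filler: 40.2/2.64 = 15.2273
  plasticizer: 25.5/0.91 = 28.0220
  zinc oxide: 7.0/5.6 = 1.2500
Sum of volumes = 130.7061
SG = 172.7 / 130.7061 = 1.321

SG = 1.321


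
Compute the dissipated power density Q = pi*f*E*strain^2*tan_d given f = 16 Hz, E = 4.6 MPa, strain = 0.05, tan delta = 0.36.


Q = pi * f * E * strain^2 * tan_d
= pi * 16 * 4.6 * 0.05^2 * 0.36
= pi * 16 * 4.6 * 0.0025 * 0.36
= 0.2081

Q = 0.2081


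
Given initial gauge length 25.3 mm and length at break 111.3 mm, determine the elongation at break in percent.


Elongation = (Lf - L0) / L0 * 100
= (111.3 - 25.3) / 25.3 * 100
= 86.0 / 25.3 * 100
= 339.9%

339.9%


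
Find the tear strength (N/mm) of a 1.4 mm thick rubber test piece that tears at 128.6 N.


Tear strength = force / thickness
= 128.6 / 1.4
= 91.86 N/mm

91.86 N/mm


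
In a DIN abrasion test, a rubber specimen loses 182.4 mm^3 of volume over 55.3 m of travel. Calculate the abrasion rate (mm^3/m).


Rate = volume_loss / distance
= 182.4 / 55.3
= 3.298 mm^3/m

3.298 mm^3/m


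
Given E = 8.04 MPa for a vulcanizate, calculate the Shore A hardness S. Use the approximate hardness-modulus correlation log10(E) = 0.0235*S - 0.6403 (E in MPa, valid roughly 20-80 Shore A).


log10(E) = 0.0235*S - 0.6403  =>  S = (log10(E) + 0.6403) / 0.0235
log10(8.04) = 0.905256
S = (0.905256 + 0.6403) / 0.0235 = 1.545556 / 0.0235
S = 65.8

Shore A = 65.8


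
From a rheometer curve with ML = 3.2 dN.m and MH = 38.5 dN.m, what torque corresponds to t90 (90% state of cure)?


M90 = ML + 0.9 * (MH - ML)
M90 = 3.2 + 0.9 * (38.5 - 3.2)
M90 = 3.2 + 0.9 * 35.3
M90 = 34.97 dN.m

34.97 dN.m


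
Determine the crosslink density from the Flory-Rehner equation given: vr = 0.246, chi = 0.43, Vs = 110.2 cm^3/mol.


ln(1 - vr) = ln(1 - 0.246) = -0.2824
Numerator = -((-0.2824) + 0.246 + 0.43 * 0.246^2) = 0.0103
Denominator = 110.2 * (0.246^(1/3) - 0.246/2) = 55.4948
nu = 0.0103 / 55.4948 = 1.8634e-04 mol/cm^3

1.8634e-04 mol/cm^3


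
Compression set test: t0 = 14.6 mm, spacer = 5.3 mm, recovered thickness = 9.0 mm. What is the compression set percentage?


CS = (t0 - recovered) / (t0 - ts) * 100
= (14.6 - 9.0) / (14.6 - 5.3) * 100
= 5.6 / 9.3 * 100
= 60.2%

60.2%


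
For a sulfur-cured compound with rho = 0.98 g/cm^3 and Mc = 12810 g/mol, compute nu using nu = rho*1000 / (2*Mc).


nu = rho * 1000 / (2 * Mc)
nu = 0.98 * 1000 / (2 * 12810)
nu = 980.0 / 25620
nu = 0.0383 mol/L

0.0383 mol/L


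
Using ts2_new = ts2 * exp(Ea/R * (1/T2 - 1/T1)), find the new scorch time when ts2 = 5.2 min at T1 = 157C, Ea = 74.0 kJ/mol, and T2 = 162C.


Convert temperatures: T1 = 157 + 273.15 = 430.15 K, T2 = 162 + 273.15 = 435.15 K
ts2_new = 5.2 * exp(74000 / 8.314 * (1/435.15 - 1/430.15))
1/T2 - 1/T1 = -2.6712e-05
ts2_new = 4.1 min

4.1 min


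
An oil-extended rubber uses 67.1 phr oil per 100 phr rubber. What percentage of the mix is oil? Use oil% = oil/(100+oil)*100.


Oil % = oil / (100 + oil) * 100
= 67.1 / (100 + 67.1) * 100
= 67.1 / 167.1 * 100
= 40.16%

40.16%


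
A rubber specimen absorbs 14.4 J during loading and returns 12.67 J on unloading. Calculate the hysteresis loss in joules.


Hysteresis loss = loading - unloading
= 14.4 - 12.67
= 1.73 J

1.73 J


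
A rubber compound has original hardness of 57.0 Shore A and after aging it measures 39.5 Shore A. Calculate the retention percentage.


Retention = aged / original * 100
= 39.5 / 57.0 * 100
= 69.3%

69.3%


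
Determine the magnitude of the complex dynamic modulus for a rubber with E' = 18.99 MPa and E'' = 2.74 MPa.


|E*| = sqrt(E'^2 + E''^2)
= sqrt(18.99^2 + 2.74^2)
= sqrt(360.6201 + 7.5076)
= 19.187 MPa

19.187 MPa


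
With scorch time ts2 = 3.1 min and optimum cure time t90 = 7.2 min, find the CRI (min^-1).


CRI = 100 / (t90 - ts2)
= 100 / (7.2 - 3.1)
= 100 / 4.1
= 24.39 min^-1

24.39 min^-1


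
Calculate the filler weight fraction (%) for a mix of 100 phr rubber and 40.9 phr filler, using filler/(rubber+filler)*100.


Filler % = filler / (rubber + filler) * 100
= 40.9 / (100 + 40.9) * 100
= 40.9 / 140.9 * 100
= 29.03%

29.03%


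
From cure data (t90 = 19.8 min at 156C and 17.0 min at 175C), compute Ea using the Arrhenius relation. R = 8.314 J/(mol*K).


T1 = 429.15 K, T2 = 448.15 K
1/T1 - 1/T2 = 9.8792e-05
ln(t1/t2) = ln(19.8/17.0) = 0.1525
Ea = 8.314 * 0.1525 / 9.8792e-05 = 12831.2608 J/mol
Ea = 12.83 kJ/mol

12.83 kJ/mol


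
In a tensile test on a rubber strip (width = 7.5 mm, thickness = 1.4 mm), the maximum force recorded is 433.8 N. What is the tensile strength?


Area = width * thickness = 7.5 * 1.4 = 10.5 mm^2
TS = force / area = 433.8 / 10.5 = 41.31 MPa

41.31 MPa


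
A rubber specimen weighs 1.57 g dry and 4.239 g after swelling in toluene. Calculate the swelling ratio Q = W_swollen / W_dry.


Q = W_swollen / W_dry
Q = 4.239 / 1.57
Q = 2.7

Q = 2.7


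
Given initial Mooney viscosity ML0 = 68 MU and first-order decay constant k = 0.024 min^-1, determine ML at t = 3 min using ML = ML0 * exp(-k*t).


ML = ML0 * exp(-k * t)
ML = 68 * exp(-0.024 * 3)
ML = 68 * 0.9305
ML = 63.28 MU

63.28 MU


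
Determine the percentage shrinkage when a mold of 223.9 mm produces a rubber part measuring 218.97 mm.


Shrinkage = (mold - part) / mold * 100
= (223.9 - 218.97) / 223.9 * 100
= 4.93 / 223.9 * 100
= 2.2%

2.2%


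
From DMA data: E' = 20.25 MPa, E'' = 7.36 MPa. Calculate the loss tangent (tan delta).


tan delta = E'' / E'
= 7.36 / 20.25
= 0.3635

tan delta = 0.3635


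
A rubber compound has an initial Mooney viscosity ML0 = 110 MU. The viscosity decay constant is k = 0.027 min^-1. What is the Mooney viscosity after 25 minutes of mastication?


ML = ML0 * exp(-k * t)
ML = 110 * exp(-0.027 * 25)
ML = 110 * 0.5092
ML = 56.01 MU

56.01 MU


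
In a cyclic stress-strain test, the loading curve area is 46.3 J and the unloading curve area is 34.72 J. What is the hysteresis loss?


Hysteresis loss = loading - unloading
= 46.3 - 34.72
= 11.58 J

11.58 J


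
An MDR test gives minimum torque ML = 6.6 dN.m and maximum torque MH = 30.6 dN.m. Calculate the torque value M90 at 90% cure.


M90 = ML + 0.9 * (MH - ML)
M90 = 6.6 + 0.9 * (30.6 - 6.6)
M90 = 6.6 + 0.9 * 24.0
M90 = 28.2 dN.m

28.2 dN.m


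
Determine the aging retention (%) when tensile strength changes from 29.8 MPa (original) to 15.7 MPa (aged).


Retention = aged / original * 100
= 15.7 / 29.8 * 100
= 52.7%

52.7%


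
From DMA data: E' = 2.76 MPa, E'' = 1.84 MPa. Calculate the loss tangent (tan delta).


tan delta = E'' / E'
= 1.84 / 2.76
= 0.6667

tan delta = 0.6667


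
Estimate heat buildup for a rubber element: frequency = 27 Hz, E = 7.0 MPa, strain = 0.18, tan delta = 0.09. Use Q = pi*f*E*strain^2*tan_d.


Q = pi * f * E * strain^2 * tan_d
= pi * 27 * 7.0 * 0.18^2 * 0.09
= pi * 27 * 7.0 * 0.0324 * 0.09
= 1.7314

Q = 1.7314


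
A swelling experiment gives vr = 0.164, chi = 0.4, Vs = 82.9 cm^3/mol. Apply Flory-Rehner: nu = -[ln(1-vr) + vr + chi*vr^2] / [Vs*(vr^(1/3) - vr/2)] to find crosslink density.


ln(1 - vr) = ln(1 - 0.164) = -0.1791
Numerator = -((-0.1791) + 0.164 + 0.4 * 0.164^2) = 0.0044
Denominator = 82.9 * (0.164^(1/3) - 0.164/2) = 38.5792
nu = 0.0044 / 38.5792 = 1.1323e-04 mol/cm^3

1.1323e-04 mol/cm^3


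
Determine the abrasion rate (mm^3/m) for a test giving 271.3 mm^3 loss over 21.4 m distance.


Rate = volume_loss / distance
= 271.3 / 21.4
= 12.678 mm^3/m

12.678 mm^3/m


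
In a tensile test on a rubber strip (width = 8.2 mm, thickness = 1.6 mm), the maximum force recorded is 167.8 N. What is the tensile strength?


Area = width * thickness = 8.2 * 1.6 = 13.12 mm^2
TS = force / area = 167.8 / 13.12 = 12.79 MPa

12.79 MPa


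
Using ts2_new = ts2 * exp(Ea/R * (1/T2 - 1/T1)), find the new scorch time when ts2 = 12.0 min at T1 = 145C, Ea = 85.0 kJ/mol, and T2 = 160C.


Convert temperatures: T1 = 145 + 273.15 = 418.15 K, T2 = 160 + 273.15 = 433.15 K
ts2_new = 12.0 * exp(85000 / 8.314 * (1/433.15 - 1/418.15))
1/T2 - 1/T1 = -8.2817e-05
ts2_new = 5.15 min

5.15 min


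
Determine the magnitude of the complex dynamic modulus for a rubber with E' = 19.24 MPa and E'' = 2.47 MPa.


|E*| = sqrt(E'^2 + E''^2)
= sqrt(19.24^2 + 2.47^2)
= sqrt(370.1776 + 6.1009)
= 19.398 MPa

19.398 MPa


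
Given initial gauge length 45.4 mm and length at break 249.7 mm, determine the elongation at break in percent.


Elongation = (Lf - L0) / L0 * 100
= (249.7 - 45.4) / 45.4 * 100
= 204.3 / 45.4 * 100
= 450.0%

450.0%


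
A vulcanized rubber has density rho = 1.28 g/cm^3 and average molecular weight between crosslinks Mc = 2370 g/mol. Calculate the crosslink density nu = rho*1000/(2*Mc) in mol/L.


nu = rho * 1000 / (2 * Mc)
nu = 1.28 * 1000 / (2 * 2370)
nu = 1280.0 / 4740
nu = 0.2700 mol/L

0.2700 mol/L


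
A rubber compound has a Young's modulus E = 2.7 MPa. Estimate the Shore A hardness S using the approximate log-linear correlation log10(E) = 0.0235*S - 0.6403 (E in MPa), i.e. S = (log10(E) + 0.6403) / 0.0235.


log10(E) = 0.0235*S - 0.6403  =>  S = (log10(E) + 0.6403) / 0.0235
log10(2.7) = 0.431364
S = (0.431364 + 0.6403) / 0.0235 = 1.071664 / 0.0235
S = 45.6

Shore A = 45.6


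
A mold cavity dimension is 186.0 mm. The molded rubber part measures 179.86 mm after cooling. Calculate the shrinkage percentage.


Shrinkage = (mold - part) / mold * 100
= (186.0 - 179.86) / 186.0 * 100
= 6.14 / 186.0 * 100
= 3.3%

3.3%


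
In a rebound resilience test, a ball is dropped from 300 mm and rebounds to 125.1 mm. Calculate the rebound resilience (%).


Resilience = h_rebound / h_drop * 100
= 125.1 / 300 * 100
= 41.7%

41.7%


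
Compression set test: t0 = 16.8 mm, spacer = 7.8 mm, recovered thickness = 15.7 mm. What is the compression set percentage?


CS = (t0 - recovered) / (t0 - ts) * 100
= (16.8 - 15.7) / (16.8 - 7.8) * 100
= 1.1 / 9.0 * 100
= 12.2%

12.2%


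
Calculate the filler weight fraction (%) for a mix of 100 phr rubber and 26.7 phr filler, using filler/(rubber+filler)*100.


Filler % = filler / (rubber + filler) * 100
= 26.7 / (100 + 26.7) * 100
= 26.7 / 126.7 * 100
= 21.07%

21.07%


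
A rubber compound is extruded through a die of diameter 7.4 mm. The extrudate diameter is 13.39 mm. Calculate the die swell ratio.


Die swell ratio = D_extrudate / D_die
= 13.39 / 7.4
= 1.809

Die swell = 1.809


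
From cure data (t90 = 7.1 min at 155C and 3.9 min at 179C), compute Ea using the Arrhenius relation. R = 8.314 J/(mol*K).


T1 = 428.15 K, T2 = 452.15 K
1/T1 - 1/T2 = 1.2397e-04
ln(t1/t2) = ln(7.1/3.9) = 0.5991
Ea = 8.314 * 0.5991 / 1.2397e-04 = 40178.1372 J/mol
Ea = 40.18 kJ/mol

40.18 kJ/mol


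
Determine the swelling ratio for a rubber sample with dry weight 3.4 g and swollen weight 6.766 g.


Q = W_swollen / W_dry
Q = 6.766 / 3.4
Q = 1.99

Q = 1.99


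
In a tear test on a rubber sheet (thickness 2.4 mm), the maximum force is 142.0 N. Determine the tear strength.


Tear strength = force / thickness
= 142.0 / 2.4
= 59.17 N/mm

59.17 N/mm


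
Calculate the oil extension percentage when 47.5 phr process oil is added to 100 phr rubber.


Oil % = oil / (100 + oil) * 100
= 47.5 / (100 + 47.5) * 100
= 47.5 / 147.5 * 100
= 32.2%

32.2%


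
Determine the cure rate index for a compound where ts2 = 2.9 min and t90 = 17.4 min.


CRI = 100 / (t90 - ts2)
= 100 / (17.4 - 2.9)
= 100 / 14.5
= 6.9 min^-1

6.9 min^-1


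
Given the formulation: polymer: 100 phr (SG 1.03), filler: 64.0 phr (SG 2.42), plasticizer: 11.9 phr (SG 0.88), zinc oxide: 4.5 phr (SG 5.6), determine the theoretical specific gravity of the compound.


Sum of weights = 180.4
Volume contributions:
  polymer: 100/1.03 = 97.0874
  filler: 64.0/2.42 = 26.4463
  plasticizer: 11.9/0.88 = 13.5227
  zinc oxide: 4.5/5.6 = 0.8036
Sum of volumes = 137.8600
SG = 180.4 / 137.8600 = 1.309

SG = 1.309


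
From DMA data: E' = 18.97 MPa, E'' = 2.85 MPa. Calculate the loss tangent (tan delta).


tan delta = E'' / E'
= 2.85 / 18.97
= 0.1502

tan delta = 0.1502


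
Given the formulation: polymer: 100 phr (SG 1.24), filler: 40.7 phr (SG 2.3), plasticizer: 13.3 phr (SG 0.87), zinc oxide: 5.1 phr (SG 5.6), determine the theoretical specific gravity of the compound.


Sum of weights = 159.1
Volume contributions:
  polymer: 100/1.24 = 80.6452
  filler: 40.7/2.3 = 17.6957
  plasticizer: 13.3/0.87 = 15.2874
  zinc oxide: 5.1/5.6 = 0.9107
Sum of volumes = 114.5389
SG = 159.1 / 114.5389 = 1.389

SG = 1.389


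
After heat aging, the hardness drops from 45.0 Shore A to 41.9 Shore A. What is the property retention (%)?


Retention = aged / original * 100
= 41.9 / 45.0 * 100
= 93.1%

93.1%


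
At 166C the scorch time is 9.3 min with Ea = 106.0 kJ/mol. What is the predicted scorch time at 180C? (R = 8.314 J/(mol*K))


Convert temperatures: T1 = 166 + 273.15 = 439.15 K, T2 = 180 + 273.15 = 453.15 K
ts2_new = 9.3 * exp(106000 / 8.314 * (1/453.15 - 1/439.15))
1/T2 - 1/T1 = -7.0351e-05
ts2_new = 3.79 min

3.79 min


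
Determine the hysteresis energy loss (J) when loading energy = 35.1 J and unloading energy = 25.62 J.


Hysteresis loss = loading - unloading
= 35.1 - 25.62
= 9.48 J

9.48 J


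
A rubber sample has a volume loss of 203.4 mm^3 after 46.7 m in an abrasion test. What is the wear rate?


Rate = volume_loss / distance
= 203.4 / 46.7
= 4.355 mm^3/m

4.355 mm^3/m


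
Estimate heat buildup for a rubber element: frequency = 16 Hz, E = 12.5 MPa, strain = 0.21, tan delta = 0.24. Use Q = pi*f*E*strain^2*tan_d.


Q = pi * f * E * strain^2 * tan_d
= pi * 16 * 12.5 * 0.21^2 * 0.24
= pi * 16 * 12.5 * 0.0441 * 0.24
= 6.6501

Q = 6.6501


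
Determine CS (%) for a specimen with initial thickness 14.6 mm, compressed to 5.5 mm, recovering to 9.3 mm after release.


CS = (t0 - recovered) / (t0 - ts) * 100
= (14.6 - 9.3) / (14.6 - 5.5) * 100
= 5.3 / 9.1 * 100
= 58.2%

58.2%


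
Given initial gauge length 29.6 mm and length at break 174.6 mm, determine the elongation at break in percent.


Elongation = (Lf - L0) / L0 * 100
= (174.6 - 29.6) / 29.6 * 100
= 145.0 / 29.6 * 100
= 489.9%

489.9%


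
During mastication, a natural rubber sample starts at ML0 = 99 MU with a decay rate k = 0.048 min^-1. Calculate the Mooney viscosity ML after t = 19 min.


ML = ML0 * exp(-k * t)
ML = 99 * exp(-0.048 * 19)
ML = 99 * 0.4017
ML = 39.77 MU

39.77 MU


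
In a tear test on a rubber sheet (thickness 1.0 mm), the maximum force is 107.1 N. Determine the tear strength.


Tear strength = force / thickness
= 107.1 / 1.0
= 107.1 N/mm

107.1 N/mm


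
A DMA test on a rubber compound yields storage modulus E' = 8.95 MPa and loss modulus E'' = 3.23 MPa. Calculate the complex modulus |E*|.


|E*| = sqrt(E'^2 + E''^2)
= sqrt(8.95^2 + 3.23^2)
= sqrt(80.1025 + 10.4329)
= 9.515 MPa

9.515 MPa


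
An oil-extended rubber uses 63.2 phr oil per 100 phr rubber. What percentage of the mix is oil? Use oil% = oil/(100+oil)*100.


Oil % = oil / (100 + oil) * 100
= 63.2 / (100 + 63.2) * 100
= 63.2 / 163.2 * 100
= 38.73%

38.73%


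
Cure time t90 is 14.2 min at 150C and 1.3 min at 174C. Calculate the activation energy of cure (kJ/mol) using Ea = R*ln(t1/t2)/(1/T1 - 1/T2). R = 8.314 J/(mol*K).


T1 = 423.15 K, T2 = 447.15 K
1/T1 - 1/T2 = 1.2684e-04
ln(t1/t2) = ln(14.2/1.3) = 2.3909
Ea = 8.314 * 2.3909 / 1.2684e-04 = 156712.5293 J/mol
Ea = 156.71 kJ/mol

156.71 kJ/mol
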